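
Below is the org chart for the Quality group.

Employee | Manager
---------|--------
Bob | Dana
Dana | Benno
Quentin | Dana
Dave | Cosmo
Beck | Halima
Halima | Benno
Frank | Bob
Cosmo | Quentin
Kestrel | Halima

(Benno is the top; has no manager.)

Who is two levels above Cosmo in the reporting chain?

Cosmo reports to Quentin, and Quentin reports to Dana. So Cosmo's skip-level manager is Dana.

Dana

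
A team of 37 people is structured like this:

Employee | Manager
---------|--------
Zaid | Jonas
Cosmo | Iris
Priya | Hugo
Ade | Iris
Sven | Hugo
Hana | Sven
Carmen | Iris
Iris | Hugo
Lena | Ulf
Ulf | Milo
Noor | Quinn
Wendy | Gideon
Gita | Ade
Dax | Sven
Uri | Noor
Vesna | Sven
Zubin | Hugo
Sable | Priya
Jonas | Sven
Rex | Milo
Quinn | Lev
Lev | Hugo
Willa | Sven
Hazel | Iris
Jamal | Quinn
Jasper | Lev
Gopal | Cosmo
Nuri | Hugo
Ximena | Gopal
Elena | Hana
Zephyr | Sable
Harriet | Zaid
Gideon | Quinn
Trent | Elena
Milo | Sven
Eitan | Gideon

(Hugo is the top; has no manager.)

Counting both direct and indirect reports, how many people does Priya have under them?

2

Priya directly manages Sable. Under Sable: Zephyr (1). That's 2 in total.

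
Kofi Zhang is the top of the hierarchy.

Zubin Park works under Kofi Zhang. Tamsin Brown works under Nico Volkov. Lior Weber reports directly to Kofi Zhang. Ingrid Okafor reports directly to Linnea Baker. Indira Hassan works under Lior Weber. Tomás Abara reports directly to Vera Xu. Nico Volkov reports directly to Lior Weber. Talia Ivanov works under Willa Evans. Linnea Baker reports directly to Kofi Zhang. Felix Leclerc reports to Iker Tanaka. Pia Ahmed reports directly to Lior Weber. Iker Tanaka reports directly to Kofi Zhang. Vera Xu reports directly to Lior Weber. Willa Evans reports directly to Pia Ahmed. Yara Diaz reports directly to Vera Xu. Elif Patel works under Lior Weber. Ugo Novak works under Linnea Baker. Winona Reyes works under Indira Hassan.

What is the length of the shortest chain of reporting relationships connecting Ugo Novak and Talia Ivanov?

Ugo Novak is 2 levels below Kofi Zhang, and Talia Ivanov is 4 levels below Kofi Zhang (their lowest common manager). The shortest path runs up from Ugo Novak to Kofi Zhang and back down to Talia Ivanov: 2 + 4 = 6 links.

6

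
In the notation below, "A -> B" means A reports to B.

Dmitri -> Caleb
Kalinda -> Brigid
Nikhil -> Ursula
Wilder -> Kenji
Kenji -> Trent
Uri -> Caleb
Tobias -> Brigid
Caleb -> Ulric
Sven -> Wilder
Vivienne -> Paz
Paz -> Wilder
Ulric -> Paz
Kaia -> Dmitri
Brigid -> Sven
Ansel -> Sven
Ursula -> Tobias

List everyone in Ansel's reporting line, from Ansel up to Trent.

Ansel reports to Sven. Sven reports to Wilder. Wilder reports to Kenji. Kenji reports to Trent. Trent is at the top.

Ansel -> Sven -> Wilder -> Kenji -> Trent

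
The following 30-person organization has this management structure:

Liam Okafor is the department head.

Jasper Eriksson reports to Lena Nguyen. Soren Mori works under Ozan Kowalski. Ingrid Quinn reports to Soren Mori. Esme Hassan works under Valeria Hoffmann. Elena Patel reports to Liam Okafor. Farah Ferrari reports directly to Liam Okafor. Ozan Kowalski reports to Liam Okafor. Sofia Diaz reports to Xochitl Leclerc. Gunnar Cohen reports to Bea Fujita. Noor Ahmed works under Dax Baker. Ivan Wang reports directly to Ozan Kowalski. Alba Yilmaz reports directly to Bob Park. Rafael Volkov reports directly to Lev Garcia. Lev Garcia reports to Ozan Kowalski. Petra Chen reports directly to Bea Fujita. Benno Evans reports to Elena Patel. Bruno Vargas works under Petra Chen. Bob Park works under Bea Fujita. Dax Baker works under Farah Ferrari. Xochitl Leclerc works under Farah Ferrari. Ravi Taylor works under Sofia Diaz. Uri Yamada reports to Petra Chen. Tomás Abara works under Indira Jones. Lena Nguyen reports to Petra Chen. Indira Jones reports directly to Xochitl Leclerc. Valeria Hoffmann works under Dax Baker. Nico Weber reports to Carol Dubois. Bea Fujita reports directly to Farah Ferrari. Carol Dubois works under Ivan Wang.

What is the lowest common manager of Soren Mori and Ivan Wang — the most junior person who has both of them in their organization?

Soren Mori's chain of managers is Ozan Kowalski, Liam Okafor. Ivan Wang's chain of managers is Ozan Kowalski, Liam Okafor. The first manager that appears in both chains is Ozan Kowalski.

Ozan Kowalski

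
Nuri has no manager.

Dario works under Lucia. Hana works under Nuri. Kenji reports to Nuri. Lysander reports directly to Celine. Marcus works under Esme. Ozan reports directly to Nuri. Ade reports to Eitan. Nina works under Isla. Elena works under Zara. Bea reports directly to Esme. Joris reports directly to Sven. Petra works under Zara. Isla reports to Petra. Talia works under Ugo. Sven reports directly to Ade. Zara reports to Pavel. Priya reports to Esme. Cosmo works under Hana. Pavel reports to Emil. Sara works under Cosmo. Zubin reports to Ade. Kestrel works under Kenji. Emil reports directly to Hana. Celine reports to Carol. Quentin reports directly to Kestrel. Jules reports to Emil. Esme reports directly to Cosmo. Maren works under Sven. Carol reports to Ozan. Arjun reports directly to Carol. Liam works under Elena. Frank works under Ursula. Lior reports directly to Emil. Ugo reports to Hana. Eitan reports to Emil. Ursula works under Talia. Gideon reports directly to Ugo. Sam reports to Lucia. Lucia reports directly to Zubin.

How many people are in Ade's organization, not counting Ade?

7

Ade directly manages Sven, Zubin. Under Sven: Joris, Maren (2). Under Zubin: Lucia, Dario, Sam (3). So Ade's organization is 2 direct reports plus everyone under them: 3 + 4 = 7.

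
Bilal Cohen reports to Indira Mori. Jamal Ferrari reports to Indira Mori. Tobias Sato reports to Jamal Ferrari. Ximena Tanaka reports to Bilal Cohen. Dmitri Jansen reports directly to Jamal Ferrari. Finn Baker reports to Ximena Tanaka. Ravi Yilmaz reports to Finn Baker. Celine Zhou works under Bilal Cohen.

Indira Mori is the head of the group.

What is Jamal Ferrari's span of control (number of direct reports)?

2

Jamal Ferrari directly manages Tobias Sato, Dmitri Jansen. That is 2 direct reports.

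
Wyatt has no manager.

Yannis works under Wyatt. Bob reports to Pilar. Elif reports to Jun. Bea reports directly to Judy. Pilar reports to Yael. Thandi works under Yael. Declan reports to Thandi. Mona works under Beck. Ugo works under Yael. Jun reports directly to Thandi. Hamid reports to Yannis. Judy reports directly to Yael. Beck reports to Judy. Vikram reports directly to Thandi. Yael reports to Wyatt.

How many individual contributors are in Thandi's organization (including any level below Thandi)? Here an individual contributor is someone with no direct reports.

The people in Thandi's organization with no one reporting to them are Vikram, Declan, Elif. That is 3.

3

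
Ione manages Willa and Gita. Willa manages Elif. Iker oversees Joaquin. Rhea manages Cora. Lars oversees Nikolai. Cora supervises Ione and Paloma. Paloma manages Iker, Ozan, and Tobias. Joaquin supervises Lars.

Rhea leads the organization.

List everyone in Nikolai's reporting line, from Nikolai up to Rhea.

Nikolai -> Lars -> Joaquin -> Iker -> Paloma -> Cora -> Rhea

Nikolai reports to Lars. Lars reports to Joaquin. Joaquin reports to Iker. Iker reports to Paloma. Paloma reports to Cora. Cora reports to Rhea. Rhea is at the top.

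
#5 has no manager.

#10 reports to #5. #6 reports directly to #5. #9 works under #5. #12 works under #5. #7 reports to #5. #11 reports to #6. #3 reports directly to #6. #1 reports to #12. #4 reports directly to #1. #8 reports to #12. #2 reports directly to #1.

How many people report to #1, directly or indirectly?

2

#1 directly manages #4, #2. #4 has no reports. #2 has no reports. So #1's organization is 2 direct reports plus everyone under them: 1 + 1 = 2.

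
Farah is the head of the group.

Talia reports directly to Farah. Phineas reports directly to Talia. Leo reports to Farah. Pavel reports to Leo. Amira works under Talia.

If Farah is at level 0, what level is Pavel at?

2

Chain from Pavel up to Farah: Pavel → Leo → Farah. That is 2 steps up, so Pavel is 2 levels below Farah.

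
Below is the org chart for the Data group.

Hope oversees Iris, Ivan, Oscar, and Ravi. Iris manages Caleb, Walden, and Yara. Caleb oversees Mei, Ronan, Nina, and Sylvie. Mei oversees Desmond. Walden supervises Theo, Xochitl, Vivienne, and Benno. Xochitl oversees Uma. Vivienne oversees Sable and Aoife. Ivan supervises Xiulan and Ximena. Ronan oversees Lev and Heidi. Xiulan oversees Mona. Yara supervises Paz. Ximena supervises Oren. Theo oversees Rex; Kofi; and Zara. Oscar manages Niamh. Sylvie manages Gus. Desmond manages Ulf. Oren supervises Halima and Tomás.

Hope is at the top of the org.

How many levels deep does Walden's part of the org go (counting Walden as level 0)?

The longest chain under Walden runs Walden → Theo → Zara, which is 2 levels below Walden.

2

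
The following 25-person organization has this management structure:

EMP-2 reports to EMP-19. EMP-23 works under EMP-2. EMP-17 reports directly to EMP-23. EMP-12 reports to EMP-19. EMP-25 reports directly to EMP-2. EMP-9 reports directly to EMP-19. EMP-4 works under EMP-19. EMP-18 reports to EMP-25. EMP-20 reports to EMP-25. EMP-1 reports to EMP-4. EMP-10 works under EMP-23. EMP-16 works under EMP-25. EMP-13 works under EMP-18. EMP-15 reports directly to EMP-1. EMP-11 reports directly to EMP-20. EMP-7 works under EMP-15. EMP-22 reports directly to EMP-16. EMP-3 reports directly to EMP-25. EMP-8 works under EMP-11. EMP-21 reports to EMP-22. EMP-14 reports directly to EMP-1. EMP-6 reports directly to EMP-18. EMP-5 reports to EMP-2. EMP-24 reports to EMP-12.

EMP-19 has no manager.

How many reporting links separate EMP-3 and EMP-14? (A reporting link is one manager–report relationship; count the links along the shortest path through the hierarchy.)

EMP-3 is 3 levels below EMP-19, and EMP-14 is 3 levels below EMP-19 (their lowest common manager). The shortest path runs up from EMP-3 to EMP-19 and back down to EMP-14: 3 + 3 = 6 links.

6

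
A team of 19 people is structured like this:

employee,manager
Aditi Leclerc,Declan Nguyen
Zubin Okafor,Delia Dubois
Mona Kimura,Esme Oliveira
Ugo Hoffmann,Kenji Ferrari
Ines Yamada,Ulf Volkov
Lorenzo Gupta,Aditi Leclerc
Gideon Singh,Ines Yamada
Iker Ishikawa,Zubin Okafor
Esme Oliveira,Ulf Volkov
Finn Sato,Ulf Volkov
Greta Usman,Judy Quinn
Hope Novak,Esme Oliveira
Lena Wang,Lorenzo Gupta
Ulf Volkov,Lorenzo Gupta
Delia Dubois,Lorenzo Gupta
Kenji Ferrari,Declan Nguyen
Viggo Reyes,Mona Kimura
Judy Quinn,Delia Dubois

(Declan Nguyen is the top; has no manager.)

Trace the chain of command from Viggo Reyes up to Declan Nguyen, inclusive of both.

Viggo Reyes -> Mona Kimura -> Esme Oliveira -> Ulf Volkov -> Lorenzo Gupta -> Aditi Leclerc -> Declan Nguyen

Viggo Reyes reports to Mona Kimura. Mona Kimura reports to Esme Oliveira. Esme Oliveira reports to Ulf Volkov. Ulf Volkov reports to Lorenzo Gupta. Lorenzo Gupta reports to Aditi Leclerc. Aditi Leclerc reports to Declan Nguyen. Declan Nguyen is at the top.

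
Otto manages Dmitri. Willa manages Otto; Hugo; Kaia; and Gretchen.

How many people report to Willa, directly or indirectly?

5

Willa directly manages Otto, Hugo, Kaia, Gretchen. Under Otto: Dmitri (1). Hugo has no reports. Kaia has no reports. Gretchen has no reports. So Willa's organization is 4 direct reports plus everyone under them: 2 + 1 + 1 + 1 = 5.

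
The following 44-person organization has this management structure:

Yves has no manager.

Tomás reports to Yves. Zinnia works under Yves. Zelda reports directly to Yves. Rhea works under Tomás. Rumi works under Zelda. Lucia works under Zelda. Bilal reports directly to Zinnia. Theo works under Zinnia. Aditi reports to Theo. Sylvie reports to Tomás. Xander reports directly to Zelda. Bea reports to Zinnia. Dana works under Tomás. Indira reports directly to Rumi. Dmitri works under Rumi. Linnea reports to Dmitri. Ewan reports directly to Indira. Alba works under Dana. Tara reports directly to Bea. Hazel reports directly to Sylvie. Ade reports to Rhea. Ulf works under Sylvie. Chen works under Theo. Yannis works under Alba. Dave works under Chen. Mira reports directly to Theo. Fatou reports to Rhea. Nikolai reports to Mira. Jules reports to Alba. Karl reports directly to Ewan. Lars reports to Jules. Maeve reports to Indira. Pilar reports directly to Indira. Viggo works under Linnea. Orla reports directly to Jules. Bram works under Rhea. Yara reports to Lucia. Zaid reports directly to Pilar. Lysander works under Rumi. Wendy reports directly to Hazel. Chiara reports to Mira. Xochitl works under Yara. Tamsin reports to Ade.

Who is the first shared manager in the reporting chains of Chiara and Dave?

Theo

Chiara's chain of managers is Mira, Theo, Zinnia, Yves. Dave's chain of managers is Chen, Theo, Zinnia, Yves. The first manager that appears in both chains is Theo.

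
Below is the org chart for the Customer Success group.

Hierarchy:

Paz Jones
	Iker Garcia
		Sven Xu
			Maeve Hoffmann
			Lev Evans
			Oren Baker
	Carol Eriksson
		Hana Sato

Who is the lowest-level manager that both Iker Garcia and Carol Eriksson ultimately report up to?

Iker Garcia's chain of managers is Paz Jones. Carol Eriksson's chain of managers is Paz Jones. The first manager that appears in both chains is Paz Jones.

Paz Jones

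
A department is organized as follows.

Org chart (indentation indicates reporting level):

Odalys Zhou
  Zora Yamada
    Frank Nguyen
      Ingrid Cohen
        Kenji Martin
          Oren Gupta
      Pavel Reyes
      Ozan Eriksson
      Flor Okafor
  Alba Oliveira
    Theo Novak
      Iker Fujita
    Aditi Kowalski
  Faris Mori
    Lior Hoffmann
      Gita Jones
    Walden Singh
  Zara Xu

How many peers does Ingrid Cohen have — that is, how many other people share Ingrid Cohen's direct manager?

Ingrid Cohen reports to Frank Nguyen. Frank Nguyen's other direct reports are Pavel Reyes, Ozan Eriksson, Flor Okafor — 3 peers.

3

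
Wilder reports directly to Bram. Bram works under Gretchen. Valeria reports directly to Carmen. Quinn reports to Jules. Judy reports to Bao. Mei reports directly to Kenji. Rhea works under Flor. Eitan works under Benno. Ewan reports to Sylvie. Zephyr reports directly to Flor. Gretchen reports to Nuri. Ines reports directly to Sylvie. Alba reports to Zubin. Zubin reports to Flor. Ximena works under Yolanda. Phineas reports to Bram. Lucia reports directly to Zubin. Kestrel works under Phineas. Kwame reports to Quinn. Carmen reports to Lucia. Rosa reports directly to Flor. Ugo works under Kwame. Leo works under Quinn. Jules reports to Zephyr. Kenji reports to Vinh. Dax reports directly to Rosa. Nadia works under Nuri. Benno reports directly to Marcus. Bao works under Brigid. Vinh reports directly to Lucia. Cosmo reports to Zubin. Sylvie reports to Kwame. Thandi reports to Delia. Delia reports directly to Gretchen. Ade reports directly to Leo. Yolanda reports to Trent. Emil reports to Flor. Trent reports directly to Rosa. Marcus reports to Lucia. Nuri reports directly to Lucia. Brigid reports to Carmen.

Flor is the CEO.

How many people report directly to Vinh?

Vinh directly manages Kenji. That is 1 direct report.

1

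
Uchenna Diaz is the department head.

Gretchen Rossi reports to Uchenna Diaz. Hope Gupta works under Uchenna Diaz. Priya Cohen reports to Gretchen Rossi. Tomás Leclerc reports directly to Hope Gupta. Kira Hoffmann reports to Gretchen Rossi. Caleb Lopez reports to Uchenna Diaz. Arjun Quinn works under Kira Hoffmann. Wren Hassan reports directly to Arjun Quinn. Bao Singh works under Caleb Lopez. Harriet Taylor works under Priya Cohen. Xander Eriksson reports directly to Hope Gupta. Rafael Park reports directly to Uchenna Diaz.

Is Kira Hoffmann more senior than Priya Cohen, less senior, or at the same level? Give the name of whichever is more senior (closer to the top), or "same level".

same level

Both Kira Hoffmann and Priya Cohen are 2 levels below Uchenna Diaz.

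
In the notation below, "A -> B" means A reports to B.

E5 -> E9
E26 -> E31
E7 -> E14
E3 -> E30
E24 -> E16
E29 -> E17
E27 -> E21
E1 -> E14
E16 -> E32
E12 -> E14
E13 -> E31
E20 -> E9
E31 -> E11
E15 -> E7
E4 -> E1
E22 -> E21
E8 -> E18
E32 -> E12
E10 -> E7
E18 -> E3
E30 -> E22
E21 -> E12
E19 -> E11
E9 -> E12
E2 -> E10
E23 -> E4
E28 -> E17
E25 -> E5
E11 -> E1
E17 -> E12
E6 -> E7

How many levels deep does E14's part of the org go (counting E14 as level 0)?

7

The longest chain under E14 runs E14 → E12 → E21 → E22 → E30 → E3 → E18 → E8, which is 7 levels below E14.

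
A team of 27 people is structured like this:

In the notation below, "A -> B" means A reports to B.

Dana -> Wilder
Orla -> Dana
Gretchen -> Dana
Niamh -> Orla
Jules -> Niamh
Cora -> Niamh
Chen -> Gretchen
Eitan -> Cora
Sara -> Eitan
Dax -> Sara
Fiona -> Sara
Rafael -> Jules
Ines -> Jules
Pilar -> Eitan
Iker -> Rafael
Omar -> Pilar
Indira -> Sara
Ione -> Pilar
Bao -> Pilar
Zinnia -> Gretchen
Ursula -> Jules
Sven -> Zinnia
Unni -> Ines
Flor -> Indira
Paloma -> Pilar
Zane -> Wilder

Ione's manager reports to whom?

Ione reports to Pilar, and Pilar reports to Eitan. So Ione's skip-level manager is Eitan.

Eitan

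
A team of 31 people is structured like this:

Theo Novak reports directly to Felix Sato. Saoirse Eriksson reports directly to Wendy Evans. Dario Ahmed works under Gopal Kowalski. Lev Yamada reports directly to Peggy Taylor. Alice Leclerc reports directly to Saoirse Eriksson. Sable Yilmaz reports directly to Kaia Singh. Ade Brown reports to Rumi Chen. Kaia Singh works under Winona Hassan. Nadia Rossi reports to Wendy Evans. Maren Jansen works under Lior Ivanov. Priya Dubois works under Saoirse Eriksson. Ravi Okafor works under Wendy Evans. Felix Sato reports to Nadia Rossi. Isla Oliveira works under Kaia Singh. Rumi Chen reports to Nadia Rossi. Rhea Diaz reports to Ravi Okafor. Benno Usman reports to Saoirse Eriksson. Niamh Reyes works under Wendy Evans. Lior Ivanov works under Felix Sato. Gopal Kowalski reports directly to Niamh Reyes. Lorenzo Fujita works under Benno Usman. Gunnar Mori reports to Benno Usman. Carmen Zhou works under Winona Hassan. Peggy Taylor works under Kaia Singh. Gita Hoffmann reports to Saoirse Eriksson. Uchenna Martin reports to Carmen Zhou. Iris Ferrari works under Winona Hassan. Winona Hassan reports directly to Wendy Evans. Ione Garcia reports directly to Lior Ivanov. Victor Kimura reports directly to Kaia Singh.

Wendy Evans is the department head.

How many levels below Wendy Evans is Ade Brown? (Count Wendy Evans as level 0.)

Chain from Ade Brown up to Wendy Evans: Ade Brown → Rumi Chen → Nadia Rossi → Wendy Evans. That is 3 steps up, so Ade Brown is 3 levels below Wendy Evans.

3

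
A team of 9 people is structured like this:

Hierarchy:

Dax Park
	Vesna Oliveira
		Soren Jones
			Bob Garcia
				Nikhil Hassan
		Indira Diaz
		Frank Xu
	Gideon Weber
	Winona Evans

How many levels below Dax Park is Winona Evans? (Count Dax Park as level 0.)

Chain from Winona Evans up to Dax Park: Winona Evans → Dax Park. That is 1 step up, so Winona Evans is 1 level below Dax Park.

1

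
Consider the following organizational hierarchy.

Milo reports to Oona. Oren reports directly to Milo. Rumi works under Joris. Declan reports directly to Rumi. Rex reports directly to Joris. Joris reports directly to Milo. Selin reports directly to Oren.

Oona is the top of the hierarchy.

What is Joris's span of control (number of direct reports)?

2

Joris directly manages Rumi, Rex. That is 2 direct reports.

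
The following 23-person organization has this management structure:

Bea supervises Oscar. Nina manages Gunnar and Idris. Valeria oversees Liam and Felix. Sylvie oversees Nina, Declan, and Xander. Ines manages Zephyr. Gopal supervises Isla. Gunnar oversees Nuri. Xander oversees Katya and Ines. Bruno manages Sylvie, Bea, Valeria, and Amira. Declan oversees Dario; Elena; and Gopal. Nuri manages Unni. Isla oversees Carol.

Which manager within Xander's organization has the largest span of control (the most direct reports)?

Xander

Direct-report counts within Xander's organization: Xander has 2; Ines has 1. The largest is 2, held by Xander.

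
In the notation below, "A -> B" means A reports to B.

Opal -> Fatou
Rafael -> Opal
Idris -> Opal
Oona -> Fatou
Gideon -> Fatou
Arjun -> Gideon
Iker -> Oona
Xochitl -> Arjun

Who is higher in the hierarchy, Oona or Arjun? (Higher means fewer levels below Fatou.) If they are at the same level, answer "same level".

Oona is 1 level below Fatou; Arjun is 2. Oona is higher.

Oona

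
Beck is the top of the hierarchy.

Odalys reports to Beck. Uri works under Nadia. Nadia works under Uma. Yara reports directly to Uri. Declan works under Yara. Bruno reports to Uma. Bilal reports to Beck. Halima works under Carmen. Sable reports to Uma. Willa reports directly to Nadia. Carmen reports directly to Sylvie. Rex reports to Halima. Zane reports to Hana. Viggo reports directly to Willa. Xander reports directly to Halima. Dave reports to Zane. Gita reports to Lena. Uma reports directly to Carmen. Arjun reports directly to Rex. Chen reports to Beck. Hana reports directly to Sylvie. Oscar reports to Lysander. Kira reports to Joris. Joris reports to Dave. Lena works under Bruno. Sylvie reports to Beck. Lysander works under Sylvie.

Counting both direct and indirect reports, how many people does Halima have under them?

3

Halima directly manages Rex, Xander. Under Rex: Arjun (1). Xander has no reports. So Halima's organization is 2 direct reports plus everyone under them: 2 + 1 = 3.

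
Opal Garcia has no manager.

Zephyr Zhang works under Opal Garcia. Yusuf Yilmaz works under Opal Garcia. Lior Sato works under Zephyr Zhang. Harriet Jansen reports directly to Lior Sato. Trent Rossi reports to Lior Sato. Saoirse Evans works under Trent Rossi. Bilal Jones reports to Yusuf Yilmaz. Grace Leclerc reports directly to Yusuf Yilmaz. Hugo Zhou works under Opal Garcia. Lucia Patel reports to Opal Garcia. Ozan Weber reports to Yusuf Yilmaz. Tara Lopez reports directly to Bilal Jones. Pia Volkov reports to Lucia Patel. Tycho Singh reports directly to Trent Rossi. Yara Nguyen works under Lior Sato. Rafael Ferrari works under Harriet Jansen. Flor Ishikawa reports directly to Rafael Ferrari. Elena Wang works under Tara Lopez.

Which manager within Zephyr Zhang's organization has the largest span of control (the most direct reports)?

Lior Sato

Direct-report counts within Zephyr Zhang's organization: Zephyr Zhang has 1; Lior Sato has 3; Trent Rossi has 2; Harriet Jansen has 1; Rafael Ferrari has 1. The largest is 3, held by Lior Sato.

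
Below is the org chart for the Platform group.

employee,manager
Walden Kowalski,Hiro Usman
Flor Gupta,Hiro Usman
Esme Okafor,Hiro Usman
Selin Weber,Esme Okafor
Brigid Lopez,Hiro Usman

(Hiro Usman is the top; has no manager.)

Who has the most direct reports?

Hiro Usman

Direct-report counts: Hiro Usman has 4; Esme Okafor has 1. The largest is 4, held by Hiro Usman.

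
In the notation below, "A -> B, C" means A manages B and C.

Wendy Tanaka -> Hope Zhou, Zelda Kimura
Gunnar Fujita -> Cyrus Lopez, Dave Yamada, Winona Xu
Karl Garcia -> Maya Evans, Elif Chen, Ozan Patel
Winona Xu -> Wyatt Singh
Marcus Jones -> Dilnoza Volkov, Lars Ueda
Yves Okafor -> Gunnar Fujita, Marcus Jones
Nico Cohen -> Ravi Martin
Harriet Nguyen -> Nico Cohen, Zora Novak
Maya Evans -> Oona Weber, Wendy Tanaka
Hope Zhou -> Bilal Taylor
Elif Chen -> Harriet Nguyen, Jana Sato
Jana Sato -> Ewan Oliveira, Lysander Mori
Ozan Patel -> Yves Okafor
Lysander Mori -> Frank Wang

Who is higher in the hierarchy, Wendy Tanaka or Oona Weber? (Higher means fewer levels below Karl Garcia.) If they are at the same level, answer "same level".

Both Wendy Tanaka and Oona Weber are 2 levels below Karl Garcia.

same level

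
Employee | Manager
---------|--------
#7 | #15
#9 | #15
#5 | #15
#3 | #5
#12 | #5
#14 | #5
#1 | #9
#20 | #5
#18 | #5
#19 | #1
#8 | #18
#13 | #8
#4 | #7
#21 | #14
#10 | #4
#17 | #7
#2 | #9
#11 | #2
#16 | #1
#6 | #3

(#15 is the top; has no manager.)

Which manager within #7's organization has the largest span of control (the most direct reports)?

Direct-report counts within #7's organization: #7 has 2; #4 has 1. The largest is 2, held by #7.

#7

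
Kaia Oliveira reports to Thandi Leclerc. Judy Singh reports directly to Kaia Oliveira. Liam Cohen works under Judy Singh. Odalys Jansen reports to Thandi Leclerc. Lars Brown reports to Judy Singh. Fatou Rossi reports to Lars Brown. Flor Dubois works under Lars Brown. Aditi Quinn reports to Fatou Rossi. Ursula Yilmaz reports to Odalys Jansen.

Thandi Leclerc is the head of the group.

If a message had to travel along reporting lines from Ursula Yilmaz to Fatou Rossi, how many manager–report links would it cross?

Ursula Yilmaz is 2 levels below Thandi Leclerc, and Fatou Rossi is 4 levels below Thandi Leclerc (their lowest common manager). The shortest path runs up from Ursula Yilmaz to Thandi Leclerc and back down to Fatou Rossi: 2 + 4 = 6 links.

6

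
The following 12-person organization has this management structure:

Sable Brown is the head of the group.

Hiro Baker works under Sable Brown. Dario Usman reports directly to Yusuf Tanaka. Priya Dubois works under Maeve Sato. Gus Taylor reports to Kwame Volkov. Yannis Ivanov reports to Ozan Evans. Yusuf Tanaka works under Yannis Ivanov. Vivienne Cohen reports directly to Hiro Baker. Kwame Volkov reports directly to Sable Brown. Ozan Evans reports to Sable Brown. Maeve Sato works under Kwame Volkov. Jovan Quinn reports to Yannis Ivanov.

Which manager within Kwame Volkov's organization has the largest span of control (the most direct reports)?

Direct-report counts within Kwame Volkov's organization: Kwame Volkov has 2; Maeve Sato has 1. The largest is 2, held by Kwame Volkov.

Kwame Volkov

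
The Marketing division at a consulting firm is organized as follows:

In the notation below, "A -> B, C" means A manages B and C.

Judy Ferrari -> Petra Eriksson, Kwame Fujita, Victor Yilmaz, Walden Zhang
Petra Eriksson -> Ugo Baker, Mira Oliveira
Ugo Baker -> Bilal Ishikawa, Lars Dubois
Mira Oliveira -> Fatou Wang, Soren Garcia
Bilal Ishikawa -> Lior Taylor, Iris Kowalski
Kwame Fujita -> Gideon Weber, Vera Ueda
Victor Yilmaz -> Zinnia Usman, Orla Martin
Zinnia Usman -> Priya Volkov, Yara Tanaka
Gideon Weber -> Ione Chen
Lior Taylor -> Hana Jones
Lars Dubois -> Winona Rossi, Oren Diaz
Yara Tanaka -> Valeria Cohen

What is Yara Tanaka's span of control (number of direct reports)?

1

Yara Tanaka directly manages Valeria Cohen. That is 1 direct report.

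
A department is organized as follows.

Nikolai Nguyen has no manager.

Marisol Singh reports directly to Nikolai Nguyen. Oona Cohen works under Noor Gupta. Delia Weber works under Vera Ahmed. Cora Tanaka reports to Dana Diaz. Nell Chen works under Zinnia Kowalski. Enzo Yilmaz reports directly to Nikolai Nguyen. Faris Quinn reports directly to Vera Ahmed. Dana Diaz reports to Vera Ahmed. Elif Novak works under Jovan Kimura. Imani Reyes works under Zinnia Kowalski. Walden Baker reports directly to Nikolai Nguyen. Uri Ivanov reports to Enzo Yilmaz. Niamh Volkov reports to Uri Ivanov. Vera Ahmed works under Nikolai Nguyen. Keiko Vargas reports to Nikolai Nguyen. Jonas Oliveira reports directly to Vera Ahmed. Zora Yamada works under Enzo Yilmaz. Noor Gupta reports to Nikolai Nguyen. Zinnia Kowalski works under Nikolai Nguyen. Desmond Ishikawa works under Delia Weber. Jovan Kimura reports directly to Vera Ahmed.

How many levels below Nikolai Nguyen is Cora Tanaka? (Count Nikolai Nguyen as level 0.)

Chain from Cora Tanaka up to Nikolai Nguyen: Cora Tanaka → Dana Diaz → Vera Ahmed → Nikolai Nguyen. That is 3 steps up, so Cora Tanaka is 3 levels below Nikolai Nguyen.

3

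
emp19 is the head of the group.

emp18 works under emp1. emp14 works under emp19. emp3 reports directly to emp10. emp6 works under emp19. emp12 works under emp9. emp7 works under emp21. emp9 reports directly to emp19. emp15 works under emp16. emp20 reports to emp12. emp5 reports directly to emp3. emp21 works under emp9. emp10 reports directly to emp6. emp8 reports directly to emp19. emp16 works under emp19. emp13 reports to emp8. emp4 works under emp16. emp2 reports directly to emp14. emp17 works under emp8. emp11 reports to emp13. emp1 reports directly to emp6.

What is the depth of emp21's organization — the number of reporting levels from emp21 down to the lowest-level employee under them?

The longest chain under emp21 runs emp21 → emp7, which is 1 level below emp21.

1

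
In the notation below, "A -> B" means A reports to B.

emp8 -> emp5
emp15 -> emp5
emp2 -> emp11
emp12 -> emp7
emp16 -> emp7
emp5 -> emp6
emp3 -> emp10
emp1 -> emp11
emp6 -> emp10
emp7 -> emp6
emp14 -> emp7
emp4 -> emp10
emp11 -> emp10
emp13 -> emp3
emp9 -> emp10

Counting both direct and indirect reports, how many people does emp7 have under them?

emp7 directly manages emp14, emp16, emp12. emp14 has no reports. emp16 has no reports. emp12 has no reports. So emp7's organization is 3 direct reports plus everyone under them: 1 + 1 + 1 = 3.

3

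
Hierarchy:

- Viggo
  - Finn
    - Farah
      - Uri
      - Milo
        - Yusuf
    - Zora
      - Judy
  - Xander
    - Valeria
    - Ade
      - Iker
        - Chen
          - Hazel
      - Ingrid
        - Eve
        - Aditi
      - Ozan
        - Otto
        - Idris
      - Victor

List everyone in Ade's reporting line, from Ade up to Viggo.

Ade -> Xander -> Viggo

Ade reports to Xander. Xander reports to Viggo. Viggo is at the top.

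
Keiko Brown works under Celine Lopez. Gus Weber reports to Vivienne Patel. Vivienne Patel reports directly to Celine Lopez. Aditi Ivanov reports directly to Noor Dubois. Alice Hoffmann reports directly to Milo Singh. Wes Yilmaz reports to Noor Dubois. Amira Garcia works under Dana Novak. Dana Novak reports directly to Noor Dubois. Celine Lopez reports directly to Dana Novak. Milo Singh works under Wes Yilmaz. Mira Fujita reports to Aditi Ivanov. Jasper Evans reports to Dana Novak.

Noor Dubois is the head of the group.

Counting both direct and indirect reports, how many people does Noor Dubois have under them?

Noor Dubois directly manages Dana Novak, Aditi Ivanov, Wes Yilmaz. Under Dana Novak: Amira Garcia, Celine Lopez, Keiko Brown, Vivienne Patel, Gus Weber, Jasper Evans (6). Under Aditi Ivanov: Mira Fujita (1). Under Wes Yilmaz: Milo Singh, Alice Hoffmann (2). So Noor Dubois's organization is 3 direct reports plus everyone under them: 7 + 2 + 3 = 12.

12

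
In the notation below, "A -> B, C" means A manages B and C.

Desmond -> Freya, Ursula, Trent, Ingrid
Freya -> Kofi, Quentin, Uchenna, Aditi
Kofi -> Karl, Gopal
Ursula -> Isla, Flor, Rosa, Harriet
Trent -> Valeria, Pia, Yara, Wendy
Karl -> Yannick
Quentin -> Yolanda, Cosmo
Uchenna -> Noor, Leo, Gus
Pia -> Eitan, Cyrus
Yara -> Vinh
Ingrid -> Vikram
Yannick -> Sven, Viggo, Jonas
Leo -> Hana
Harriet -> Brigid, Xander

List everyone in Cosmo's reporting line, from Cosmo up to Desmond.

Cosmo -> Quentin -> Freya -> Desmond

Cosmo reports to Quentin. Quentin reports to Freya. Freya reports to Desmond. Desmond is at the top.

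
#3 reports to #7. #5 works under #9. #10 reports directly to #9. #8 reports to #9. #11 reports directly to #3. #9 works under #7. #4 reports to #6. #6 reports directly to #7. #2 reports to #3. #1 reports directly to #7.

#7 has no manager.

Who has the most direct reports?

#7

Direct-report counts: #7 has 4; #3 has 2; #6 has 1; #9 has 3. The largest is 4, held by #7.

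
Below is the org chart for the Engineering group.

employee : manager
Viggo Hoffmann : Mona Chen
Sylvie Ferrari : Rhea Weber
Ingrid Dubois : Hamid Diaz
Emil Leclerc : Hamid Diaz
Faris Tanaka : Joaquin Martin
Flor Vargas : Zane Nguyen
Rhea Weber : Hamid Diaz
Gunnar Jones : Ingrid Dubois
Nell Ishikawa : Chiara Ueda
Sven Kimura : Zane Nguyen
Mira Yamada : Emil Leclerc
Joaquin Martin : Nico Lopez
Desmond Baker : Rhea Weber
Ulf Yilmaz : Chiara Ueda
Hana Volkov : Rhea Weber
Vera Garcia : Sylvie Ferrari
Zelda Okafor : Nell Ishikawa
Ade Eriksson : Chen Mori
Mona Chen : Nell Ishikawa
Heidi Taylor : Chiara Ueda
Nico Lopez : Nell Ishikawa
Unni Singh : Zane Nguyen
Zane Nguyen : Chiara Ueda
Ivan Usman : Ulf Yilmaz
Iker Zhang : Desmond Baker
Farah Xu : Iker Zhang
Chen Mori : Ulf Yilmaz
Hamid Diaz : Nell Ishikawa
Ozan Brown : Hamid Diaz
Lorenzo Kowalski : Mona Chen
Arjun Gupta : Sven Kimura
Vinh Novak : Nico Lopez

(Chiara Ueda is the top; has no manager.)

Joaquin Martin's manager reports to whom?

Joaquin Martin reports to Nico Lopez, and Nico Lopez reports to Nell Ishikawa. So Joaquin Martin's skip-level manager is Nell Ishikawa.

Nell Ishikawa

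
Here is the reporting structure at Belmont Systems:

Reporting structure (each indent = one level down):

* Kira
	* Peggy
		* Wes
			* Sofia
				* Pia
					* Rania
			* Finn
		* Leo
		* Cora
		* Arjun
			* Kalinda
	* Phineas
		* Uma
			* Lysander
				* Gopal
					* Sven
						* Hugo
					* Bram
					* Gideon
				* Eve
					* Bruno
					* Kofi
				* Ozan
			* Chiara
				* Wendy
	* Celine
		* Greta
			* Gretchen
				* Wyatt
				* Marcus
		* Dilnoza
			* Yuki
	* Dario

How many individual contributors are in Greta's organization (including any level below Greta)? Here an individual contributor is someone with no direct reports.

The people in Greta's organization with no one reporting to them are Marcus, Wyatt. That is 2.

2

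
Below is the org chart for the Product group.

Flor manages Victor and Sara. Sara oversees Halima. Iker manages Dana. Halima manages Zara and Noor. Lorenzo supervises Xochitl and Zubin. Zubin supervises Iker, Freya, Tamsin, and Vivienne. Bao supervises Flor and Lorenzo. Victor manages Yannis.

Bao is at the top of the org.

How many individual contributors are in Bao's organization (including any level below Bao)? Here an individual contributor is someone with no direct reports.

The people in Bao's organization with no one reporting to them are Xochitl, Tamsin, Freya, Dana, Vivienne, Yannis, Noor, Zara. That is 8.

8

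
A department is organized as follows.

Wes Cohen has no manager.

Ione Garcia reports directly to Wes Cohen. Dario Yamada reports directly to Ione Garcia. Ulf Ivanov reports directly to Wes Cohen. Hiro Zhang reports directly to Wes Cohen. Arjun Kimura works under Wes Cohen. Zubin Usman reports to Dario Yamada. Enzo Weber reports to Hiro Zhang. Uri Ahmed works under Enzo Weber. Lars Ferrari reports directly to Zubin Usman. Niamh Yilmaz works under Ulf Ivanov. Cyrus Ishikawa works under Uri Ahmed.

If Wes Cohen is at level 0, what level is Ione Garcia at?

1

Chain from Ione Garcia up to Wes Cohen: Ione Garcia → Wes Cohen. That is 1 step up, so Ione Garcia is 1 level below Wes Cohen.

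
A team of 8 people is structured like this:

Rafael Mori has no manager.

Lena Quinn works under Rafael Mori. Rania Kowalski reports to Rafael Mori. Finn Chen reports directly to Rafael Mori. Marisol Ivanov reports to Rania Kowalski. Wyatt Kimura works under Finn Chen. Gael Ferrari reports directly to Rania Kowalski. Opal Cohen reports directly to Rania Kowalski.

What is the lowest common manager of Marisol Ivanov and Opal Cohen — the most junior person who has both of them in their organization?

Rania Kowalski

Marisol Ivanov's chain of managers is Rania Kowalski, Rafael Mori. Opal Cohen's chain of managers is Rania Kowalski, Rafael Mori. The first manager that appears in both chains is Rania Kowalski.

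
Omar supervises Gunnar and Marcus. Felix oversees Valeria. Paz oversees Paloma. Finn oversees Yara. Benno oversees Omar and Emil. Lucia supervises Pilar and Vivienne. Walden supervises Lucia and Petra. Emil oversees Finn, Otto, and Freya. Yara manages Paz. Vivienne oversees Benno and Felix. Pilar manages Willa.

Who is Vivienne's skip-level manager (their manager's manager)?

Walden

Vivienne reports to Lucia, and Lucia reports to Walden. So Vivienne's skip-level manager is Walden.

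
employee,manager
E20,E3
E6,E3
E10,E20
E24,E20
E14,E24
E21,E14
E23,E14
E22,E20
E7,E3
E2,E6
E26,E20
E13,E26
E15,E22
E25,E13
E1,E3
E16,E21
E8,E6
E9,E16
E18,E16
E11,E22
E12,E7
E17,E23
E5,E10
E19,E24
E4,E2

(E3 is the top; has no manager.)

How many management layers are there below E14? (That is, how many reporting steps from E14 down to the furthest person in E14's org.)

3

The longest chain under E14 runs E14 → E21 → E16 → E18, which is 3 levels below E14.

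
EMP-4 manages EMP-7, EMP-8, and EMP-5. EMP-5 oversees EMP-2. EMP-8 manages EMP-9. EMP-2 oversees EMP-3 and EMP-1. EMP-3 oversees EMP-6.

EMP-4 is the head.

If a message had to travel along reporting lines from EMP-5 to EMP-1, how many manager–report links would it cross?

EMP-1 is in EMP-5's organization: the chain from EMP-1 up to EMP-5 is EMP-1 → EMP-2 → EMP-5, which is 2 links.

2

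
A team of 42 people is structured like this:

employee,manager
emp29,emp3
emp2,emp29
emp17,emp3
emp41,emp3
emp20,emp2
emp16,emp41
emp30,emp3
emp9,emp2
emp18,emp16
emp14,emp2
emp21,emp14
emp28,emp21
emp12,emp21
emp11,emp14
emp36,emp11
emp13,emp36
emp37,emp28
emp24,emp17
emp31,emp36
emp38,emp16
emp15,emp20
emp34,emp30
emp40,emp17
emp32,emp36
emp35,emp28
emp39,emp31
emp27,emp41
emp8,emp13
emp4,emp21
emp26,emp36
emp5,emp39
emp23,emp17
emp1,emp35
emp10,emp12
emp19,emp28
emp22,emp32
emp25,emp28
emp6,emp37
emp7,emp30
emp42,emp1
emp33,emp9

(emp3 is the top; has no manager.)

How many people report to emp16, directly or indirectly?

emp16 directly manages emp18, emp38. emp18 has no reports. emp38 has no reports. So emp16's organization is 2 direct reports plus everyone under them: 1 + 1 = 2.

2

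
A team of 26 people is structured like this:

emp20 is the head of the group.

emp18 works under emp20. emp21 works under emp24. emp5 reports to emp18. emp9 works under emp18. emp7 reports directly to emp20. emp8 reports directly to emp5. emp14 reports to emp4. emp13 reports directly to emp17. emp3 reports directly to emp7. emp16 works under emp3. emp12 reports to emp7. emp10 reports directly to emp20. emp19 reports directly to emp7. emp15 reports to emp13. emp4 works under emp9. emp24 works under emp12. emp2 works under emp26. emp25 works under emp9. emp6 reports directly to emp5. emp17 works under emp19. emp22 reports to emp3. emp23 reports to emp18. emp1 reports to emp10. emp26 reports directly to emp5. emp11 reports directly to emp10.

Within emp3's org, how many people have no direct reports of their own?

2

The people in emp3's organization with no one reporting to them are emp16, emp22. That is 2.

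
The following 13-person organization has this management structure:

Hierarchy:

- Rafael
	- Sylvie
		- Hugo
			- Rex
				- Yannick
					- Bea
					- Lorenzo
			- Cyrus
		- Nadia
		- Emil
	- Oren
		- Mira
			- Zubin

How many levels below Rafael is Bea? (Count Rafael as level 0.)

5

Chain from Bea up to Rafael: Bea → Yannick → Rex → Hugo → Sylvie → Rafael. That is 5 steps up, so Bea is 5 levels below Rafael.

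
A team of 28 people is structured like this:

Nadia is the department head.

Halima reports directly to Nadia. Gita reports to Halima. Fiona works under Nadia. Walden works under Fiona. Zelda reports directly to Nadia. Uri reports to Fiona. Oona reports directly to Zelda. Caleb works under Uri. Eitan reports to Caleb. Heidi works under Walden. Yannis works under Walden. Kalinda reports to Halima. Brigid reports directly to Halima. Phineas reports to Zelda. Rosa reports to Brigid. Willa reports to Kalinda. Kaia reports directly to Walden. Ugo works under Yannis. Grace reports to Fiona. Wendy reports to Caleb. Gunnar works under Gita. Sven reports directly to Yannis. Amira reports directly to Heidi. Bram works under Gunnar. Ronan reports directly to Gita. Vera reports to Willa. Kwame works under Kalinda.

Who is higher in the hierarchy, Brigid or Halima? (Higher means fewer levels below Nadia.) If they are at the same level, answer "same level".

Halima

Brigid is 2 levels below Nadia; Halima is 1. Halima is higher.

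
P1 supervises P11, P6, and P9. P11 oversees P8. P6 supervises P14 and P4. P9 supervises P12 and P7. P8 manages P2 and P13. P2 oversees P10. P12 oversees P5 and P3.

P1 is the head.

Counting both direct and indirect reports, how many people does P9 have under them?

4

P9 directly manages P12, P7. Under P12: P3, P5 (2). P7 has no reports. So P9's organization is 2 direct reports plus everyone under them: 3 + 1 = 4.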